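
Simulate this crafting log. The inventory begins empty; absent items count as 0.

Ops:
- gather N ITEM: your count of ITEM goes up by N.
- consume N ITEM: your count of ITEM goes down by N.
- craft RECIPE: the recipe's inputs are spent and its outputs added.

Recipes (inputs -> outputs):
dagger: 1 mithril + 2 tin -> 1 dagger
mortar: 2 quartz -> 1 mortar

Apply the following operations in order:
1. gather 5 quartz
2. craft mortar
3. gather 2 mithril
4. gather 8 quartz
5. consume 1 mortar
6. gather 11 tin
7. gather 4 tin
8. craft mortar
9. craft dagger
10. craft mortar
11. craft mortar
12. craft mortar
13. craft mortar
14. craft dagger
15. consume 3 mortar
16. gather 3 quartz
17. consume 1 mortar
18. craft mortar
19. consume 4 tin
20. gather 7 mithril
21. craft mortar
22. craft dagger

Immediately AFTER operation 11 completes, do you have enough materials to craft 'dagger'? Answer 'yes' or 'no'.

After 1 (gather 5 quartz): quartz=5
After 2 (craft mortar): mortar=1 quartz=3
After 3 (gather 2 mithril): mithril=2 mortar=1 quartz=3
After 4 (gather 8 quartz): mithril=2 mortar=1 quartz=11
After 5 (consume 1 mortar): mithril=2 quartz=11
After 6 (gather 11 tin): mithril=2 quartz=11 tin=11
After 7 (gather 4 tin): mithril=2 quartz=11 tin=15
After 8 (craft mortar): mithril=2 mortar=1 quartz=9 tin=15
After 9 (craft dagger): dagger=1 mithril=1 mortar=1 quartz=9 tin=13
After 10 (craft mortar): dagger=1 mithril=1 mortar=2 quartz=7 tin=13
After 11 (craft mortar): dagger=1 mithril=1 mortar=3 quartz=5 tin=13

Answer: yes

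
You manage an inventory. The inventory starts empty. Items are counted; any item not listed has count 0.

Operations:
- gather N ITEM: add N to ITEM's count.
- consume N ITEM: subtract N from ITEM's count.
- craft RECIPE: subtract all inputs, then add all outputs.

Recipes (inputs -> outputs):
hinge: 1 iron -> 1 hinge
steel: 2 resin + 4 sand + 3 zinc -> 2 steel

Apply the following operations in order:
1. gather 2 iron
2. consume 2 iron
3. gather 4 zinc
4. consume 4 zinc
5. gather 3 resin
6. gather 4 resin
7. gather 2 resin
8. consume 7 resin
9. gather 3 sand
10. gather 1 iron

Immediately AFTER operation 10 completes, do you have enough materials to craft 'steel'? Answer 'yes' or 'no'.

Answer: no

Derivation:
After 1 (gather 2 iron): iron=2
After 2 (consume 2 iron): (empty)
After 3 (gather 4 zinc): zinc=4
After 4 (consume 4 zinc): (empty)
After 5 (gather 3 resin): resin=3
After 6 (gather 4 resin): resin=7
After 7 (gather 2 resin): resin=9
After 8 (consume 7 resin): resin=2
After 9 (gather 3 sand): resin=2 sand=3
After 10 (gather 1 iron): iron=1 resin=2 sand=3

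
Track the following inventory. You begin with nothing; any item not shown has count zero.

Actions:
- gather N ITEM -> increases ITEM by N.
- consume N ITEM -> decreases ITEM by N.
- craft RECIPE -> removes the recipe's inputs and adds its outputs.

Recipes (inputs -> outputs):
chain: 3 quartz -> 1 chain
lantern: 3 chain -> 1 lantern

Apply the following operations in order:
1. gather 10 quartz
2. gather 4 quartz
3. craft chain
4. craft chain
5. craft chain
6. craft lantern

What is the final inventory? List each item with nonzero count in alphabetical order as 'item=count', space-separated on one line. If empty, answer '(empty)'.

After 1 (gather 10 quartz): quartz=10
After 2 (gather 4 quartz): quartz=14
After 3 (craft chain): chain=1 quartz=11
After 4 (craft chain): chain=2 quartz=8
After 5 (craft chain): chain=3 quartz=5
After 6 (craft lantern): lantern=1 quartz=5

Answer: lantern=1 quartz=5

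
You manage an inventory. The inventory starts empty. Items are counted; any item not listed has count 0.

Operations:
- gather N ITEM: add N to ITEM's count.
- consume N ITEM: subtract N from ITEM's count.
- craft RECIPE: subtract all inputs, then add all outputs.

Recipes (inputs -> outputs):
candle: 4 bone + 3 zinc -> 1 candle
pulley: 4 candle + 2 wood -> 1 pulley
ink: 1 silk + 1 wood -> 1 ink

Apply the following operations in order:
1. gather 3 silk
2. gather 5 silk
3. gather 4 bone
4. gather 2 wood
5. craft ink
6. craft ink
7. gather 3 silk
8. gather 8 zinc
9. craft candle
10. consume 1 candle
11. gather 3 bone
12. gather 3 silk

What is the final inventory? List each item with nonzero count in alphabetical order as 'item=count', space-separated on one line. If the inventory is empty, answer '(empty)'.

Answer: bone=3 ink=2 silk=12 zinc=5

Derivation:
After 1 (gather 3 silk): silk=3
After 2 (gather 5 silk): silk=8
After 3 (gather 4 bone): bone=4 silk=8
After 4 (gather 2 wood): bone=4 silk=8 wood=2
After 5 (craft ink): bone=4 ink=1 silk=7 wood=1
After 6 (craft ink): bone=4 ink=2 silk=6
After 7 (gather 3 silk): bone=4 ink=2 silk=9
After 8 (gather 8 zinc): bone=4 ink=2 silk=9 zinc=8
After 9 (craft candle): candle=1 ink=2 silk=9 zinc=5
After 10 (consume 1 candle): ink=2 silk=9 zinc=5
After 11 (gather 3 bone): bone=3 ink=2 silk=9 zinc=5
After 12 (gather 3 silk): bone=3 ink=2 silk=12 zinc=5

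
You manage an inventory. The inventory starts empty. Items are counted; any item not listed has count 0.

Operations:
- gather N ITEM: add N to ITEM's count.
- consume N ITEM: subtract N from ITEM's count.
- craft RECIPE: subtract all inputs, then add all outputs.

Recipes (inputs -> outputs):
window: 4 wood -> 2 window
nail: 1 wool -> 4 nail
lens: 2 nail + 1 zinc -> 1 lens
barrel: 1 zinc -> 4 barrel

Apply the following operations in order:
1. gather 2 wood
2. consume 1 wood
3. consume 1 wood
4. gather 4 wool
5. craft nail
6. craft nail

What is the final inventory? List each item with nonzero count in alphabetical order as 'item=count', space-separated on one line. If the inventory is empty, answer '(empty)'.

Answer: nail=8 wool=2

Derivation:
After 1 (gather 2 wood): wood=2
After 2 (consume 1 wood): wood=1
After 3 (consume 1 wood): (empty)
After 4 (gather 4 wool): wool=4
After 5 (craft nail): nail=4 wool=3
After 6 (craft nail): nail=8 wool=2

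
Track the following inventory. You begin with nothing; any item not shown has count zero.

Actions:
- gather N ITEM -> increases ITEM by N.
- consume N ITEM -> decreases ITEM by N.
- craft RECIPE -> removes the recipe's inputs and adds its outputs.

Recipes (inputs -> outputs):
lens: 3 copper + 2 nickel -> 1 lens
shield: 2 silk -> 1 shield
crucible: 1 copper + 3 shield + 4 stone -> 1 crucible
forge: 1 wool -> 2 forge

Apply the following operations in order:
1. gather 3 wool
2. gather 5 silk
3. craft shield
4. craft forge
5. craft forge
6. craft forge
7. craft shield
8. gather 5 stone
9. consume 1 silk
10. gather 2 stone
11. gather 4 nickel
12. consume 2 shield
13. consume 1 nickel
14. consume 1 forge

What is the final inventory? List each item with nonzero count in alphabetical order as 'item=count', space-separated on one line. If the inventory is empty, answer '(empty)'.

Answer: forge=5 nickel=3 stone=7

Derivation:
After 1 (gather 3 wool): wool=3
After 2 (gather 5 silk): silk=5 wool=3
After 3 (craft shield): shield=1 silk=3 wool=3
After 4 (craft forge): forge=2 shield=1 silk=3 wool=2
After 5 (craft forge): forge=4 shield=1 silk=3 wool=1
After 6 (craft forge): forge=6 shield=1 silk=3
After 7 (craft shield): forge=6 shield=2 silk=1
After 8 (gather 5 stone): forge=6 shield=2 silk=1 stone=5
After 9 (consume 1 silk): forge=6 shield=2 stone=5
After 10 (gather 2 stone): forge=6 shield=2 stone=7
After 11 (gather 4 nickel): forge=6 nickel=4 shield=2 stone=7
After 12 (consume 2 shield): forge=6 nickel=4 stone=7
After 13 (consume 1 nickel): forge=6 nickel=3 stone=7
After 14 (consume 1 forge): forge=5 nickel=3 stone=7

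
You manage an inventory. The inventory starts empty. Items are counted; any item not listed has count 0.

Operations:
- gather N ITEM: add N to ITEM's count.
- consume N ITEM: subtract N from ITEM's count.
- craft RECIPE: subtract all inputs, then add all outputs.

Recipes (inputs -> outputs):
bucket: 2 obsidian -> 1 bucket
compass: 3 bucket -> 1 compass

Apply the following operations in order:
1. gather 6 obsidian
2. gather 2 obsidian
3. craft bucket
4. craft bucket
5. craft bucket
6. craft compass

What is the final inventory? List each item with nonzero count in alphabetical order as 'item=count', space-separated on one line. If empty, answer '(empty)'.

After 1 (gather 6 obsidian): obsidian=6
After 2 (gather 2 obsidian): obsidian=8
After 3 (craft bucket): bucket=1 obsidian=6
After 4 (craft bucket): bucket=2 obsidian=4
After 5 (craft bucket): bucket=3 obsidian=2
After 6 (craft compass): compass=1 obsidian=2

Answer: compass=1 obsidian=2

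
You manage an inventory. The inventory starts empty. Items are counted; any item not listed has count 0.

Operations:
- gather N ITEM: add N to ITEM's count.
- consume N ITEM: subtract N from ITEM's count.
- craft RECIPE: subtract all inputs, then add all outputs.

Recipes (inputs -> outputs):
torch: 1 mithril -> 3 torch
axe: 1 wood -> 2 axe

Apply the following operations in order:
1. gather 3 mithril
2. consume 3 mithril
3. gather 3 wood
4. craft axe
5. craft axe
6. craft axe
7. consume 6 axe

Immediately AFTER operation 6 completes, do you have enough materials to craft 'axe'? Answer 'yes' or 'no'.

Answer: no

Derivation:
After 1 (gather 3 mithril): mithril=3
After 2 (consume 3 mithril): (empty)
After 3 (gather 3 wood): wood=3
After 4 (craft axe): axe=2 wood=2
After 5 (craft axe): axe=4 wood=1
After 6 (craft axe): axe=6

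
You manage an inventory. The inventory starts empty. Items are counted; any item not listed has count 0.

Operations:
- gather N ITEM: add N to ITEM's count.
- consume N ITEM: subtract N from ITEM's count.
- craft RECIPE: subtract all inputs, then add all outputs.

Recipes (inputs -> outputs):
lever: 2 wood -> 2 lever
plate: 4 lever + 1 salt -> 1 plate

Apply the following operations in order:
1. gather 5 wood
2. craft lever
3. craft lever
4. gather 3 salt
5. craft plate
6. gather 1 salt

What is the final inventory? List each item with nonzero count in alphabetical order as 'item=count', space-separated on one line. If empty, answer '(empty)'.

Answer: plate=1 salt=3 wood=1

Derivation:
After 1 (gather 5 wood): wood=5
After 2 (craft lever): lever=2 wood=3
After 3 (craft lever): lever=4 wood=1
After 4 (gather 3 salt): lever=4 salt=3 wood=1
After 5 (craft plate): plate=1 salt=2 wood=1
After 6 (gather 1 salt): plate=1 salt=3 wood=1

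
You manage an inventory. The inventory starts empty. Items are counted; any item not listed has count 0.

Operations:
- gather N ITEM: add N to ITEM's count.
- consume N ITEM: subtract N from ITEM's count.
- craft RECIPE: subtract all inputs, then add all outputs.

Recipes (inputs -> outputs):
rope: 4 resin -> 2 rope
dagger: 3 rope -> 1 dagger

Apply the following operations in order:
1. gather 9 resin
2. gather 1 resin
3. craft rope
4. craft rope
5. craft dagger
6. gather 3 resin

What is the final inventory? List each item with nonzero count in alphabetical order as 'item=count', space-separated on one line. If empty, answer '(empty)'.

Answer: dagger=1 resin=5 rope=1

Derivation:
After 1 (gather 9 resin): resin=9
After 2 (gather 1 resin): resin=10
After 3 (craft rope): resin=6 rope=2
After 4 (craft rope): resin=2 rope=4
After 5 (craft dagger): dagger=1 resin=2 rope=1
After 6 (gather 3 resin): dagger=1 resin=5 rope=1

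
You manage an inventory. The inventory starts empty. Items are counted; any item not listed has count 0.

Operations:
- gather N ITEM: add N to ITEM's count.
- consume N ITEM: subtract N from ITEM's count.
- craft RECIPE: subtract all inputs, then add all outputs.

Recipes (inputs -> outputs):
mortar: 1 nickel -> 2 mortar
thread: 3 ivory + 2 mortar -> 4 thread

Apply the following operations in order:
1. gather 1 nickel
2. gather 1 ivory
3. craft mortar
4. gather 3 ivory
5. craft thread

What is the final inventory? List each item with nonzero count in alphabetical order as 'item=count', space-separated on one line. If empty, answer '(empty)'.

Answer: ivory=1 thread=4

Derivation:
After 1 (gather 1 nickel): nickel=1
After 2 (gather 1 ivory): ivory=1 nickel=1
After 3 (craft mortar): ivory=1 mortar=2
After 4 (gather 3 ivory): ivory=4 mortar=2
After 5 (craft thread): ivory=1 thread=4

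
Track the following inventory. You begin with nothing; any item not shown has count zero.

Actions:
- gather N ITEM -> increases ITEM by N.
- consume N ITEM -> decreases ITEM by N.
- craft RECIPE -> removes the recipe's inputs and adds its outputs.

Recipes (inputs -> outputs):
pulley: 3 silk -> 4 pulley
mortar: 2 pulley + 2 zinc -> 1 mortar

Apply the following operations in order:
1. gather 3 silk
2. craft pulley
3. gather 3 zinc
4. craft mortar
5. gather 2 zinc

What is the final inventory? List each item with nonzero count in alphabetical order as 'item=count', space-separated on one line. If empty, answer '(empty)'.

Answer: mortar=1 pulley=2 zinc=3

Derivation:
After 1 (gather 3 silk): silk=3
After 2 (craft pulley): pulley=4
After 3 (gather 3 zinc): pulley=4 zinc=3
After 4 (craft mortar): mortar=1 pulley=2 zinc=1
After 5 (gather 2 zinc): mortar=1 pulley=2 zinc=3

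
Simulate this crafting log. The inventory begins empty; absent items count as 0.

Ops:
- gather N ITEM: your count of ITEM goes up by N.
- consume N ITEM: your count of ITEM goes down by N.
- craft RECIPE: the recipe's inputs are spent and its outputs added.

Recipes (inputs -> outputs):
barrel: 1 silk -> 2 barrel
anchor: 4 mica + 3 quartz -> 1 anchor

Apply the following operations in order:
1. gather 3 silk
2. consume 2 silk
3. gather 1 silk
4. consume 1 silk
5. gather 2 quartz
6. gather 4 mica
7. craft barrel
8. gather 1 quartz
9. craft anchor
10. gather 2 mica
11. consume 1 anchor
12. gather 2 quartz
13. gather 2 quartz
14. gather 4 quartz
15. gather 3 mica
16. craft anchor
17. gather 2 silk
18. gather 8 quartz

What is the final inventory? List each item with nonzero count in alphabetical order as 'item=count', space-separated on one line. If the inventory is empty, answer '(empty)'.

Answer: anchor=1 barrel=2 mica=1 quartz=13 silk=2

Derivation:
After 1 (gather 3 silk): silk=3
After 2 (consume 2 silk): silk=1
After 3 (gather 1 silk): silk=2
After 4 (consume 1 silk): silk=1
After 5 (gather 2 quartz): quartz=2 silk=1
After 6 (gather 4 mica): mica=4 quartz=2 silk=1
After 7 (craft barrel): barrel=2 mica=4 quartz=2
After 8 (gather 1 quartz): barrel=2 mica=4 quartz=3
After 9 (craft anchor): anchor=1 barrel=2
After 10 (gather 2 mica): anchor=1 barrel=2 mica=2
After 11 (consume 1 anchor): barrel=2 mica=2
After 12 (gather 2 quartz): barrel=2 mica=2 quartz=2
After 13 (gather 2 quartz): barrel=2 mica=2 quartz=4
After 14 (gather 4 quartz): barrel=2 mica=2 quartz=8
After 15 (gather 3 mica): barrel=2 mica=5 quartz=8
After 16 (craft anchor): anchor=1 barrel=2 mica=1 quartz=5
After 17 (gather 2 silk): anchor=1 barrel=2 mica=1 quartz=5 silk=2
After 18 (gather 8 quartz): anchor=1 barrel=2 mica=1 quartz=13 silk=2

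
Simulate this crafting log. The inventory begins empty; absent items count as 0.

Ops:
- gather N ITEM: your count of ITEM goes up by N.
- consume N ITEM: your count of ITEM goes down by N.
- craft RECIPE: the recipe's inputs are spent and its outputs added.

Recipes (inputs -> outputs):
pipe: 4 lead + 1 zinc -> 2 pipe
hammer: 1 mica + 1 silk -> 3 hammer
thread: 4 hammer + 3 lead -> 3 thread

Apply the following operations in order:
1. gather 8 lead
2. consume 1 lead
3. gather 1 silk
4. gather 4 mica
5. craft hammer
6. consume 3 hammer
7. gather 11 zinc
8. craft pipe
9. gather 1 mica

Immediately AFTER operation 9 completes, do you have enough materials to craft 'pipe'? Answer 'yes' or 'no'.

Answer: no

Derivation:
After 1 (gather 8 lead): lead=8
After 2 (consume 1 lead): lead=7
After 3 (gather 1 silk): lead=7 silk=1
After 4 (gather 4 mica): lead=7 mica=4 silk=1
After 5 (craft hammer): hammer=3 lead=7 mica=3
After 6 (consume 3 hammer): lead=7 mica=3
After 7 (gather 11 zinc): lead=7 mica=3 zinc=11
After 8 (craft pipe): lead=3 mica=3 pipe=2 zinc=10
After 9 (gather 1 mica): lead=3 mica=4 pipe=2 zinc=10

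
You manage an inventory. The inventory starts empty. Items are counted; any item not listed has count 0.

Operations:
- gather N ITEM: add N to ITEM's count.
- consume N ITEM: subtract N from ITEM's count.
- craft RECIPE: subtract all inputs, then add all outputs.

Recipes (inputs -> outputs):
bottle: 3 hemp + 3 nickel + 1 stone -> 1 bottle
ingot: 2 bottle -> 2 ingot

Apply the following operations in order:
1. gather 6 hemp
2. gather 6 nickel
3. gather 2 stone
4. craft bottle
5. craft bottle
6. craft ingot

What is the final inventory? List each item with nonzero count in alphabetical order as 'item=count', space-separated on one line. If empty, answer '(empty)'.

Answer: ingot=2

Derivation:
After 1 (gather 6 hemp): hemp=6
After 2 (gather 6 nickel): hemp=6 nickel=6
After 3 (gather 2 stone): hemp=6 nickel=6 stone=2
After 4 (craft bottle): bottle=1 hemp=3 nickel=3 stone=1
After 5 (craft bottle): bottle=2
After 6 (craft ingot): ingot=2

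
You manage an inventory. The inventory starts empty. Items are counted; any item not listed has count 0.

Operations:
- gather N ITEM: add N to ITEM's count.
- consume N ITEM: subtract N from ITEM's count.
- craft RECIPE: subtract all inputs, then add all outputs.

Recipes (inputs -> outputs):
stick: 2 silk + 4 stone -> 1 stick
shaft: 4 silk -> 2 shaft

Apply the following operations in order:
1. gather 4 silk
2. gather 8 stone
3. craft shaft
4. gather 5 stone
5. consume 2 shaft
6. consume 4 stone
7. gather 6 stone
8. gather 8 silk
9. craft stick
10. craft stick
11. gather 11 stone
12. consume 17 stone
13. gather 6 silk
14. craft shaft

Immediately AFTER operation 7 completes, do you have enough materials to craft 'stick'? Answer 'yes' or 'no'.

Answer: no

Derivation:
After 1 (gather 4 silk): silk=4
After 2 (gather 8 stone): silk=4 stone=8
After 3 (craft shaft): shaft=2 stone=8
After 4 (gather 5 stone): shaft=2 stone=13
After 5 (consume 2 shaft): stone=13
After 6 (consume 4 stone): stone=9
After 7 (gather 6 stone): stone=15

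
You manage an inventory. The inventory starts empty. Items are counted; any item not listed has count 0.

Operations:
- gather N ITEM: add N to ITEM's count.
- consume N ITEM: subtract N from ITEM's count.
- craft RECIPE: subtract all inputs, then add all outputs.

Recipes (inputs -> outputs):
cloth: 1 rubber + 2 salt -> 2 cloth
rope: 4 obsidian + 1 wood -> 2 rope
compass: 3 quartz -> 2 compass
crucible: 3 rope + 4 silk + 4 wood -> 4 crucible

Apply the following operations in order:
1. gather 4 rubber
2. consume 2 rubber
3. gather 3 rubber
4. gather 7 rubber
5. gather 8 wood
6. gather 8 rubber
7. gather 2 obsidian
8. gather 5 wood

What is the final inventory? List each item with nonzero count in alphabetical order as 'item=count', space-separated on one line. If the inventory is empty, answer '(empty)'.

After 1 (gather 4 rubber): rubber=4
After 2 (consume 2 rubber): rubber=2
After 3 (gather 3 rubber): rubber=5
After 4 (gather 7 rubber): rubber=12
After 5 (gather 8 wood): rubber=12 wood=8
After 6 (gather 8 rubber): rubber=20 wood=8
After 7 (gather 2 obsidian): obsidian=2 rubber=20 wood=8
After 8 (gather 5 wood): obsidian=2 rubber=20 wood=13

Answer: obsidian=2 rubber=20 wood=13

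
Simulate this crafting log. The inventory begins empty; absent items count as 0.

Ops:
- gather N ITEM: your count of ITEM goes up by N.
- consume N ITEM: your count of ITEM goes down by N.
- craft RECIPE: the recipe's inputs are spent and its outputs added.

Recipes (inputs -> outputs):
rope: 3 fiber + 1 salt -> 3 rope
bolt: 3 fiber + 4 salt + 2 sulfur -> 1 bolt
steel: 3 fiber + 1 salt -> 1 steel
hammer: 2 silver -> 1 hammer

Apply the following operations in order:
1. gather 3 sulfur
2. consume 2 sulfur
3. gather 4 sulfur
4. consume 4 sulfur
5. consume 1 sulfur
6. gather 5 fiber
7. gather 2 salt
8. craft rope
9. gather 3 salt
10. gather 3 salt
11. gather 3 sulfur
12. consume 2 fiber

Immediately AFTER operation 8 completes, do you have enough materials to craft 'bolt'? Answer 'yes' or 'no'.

Answer: no

Derivation:
After 1 (gather 3 sulfur): sulfur=3
After 2 (consume 2 sulfur): sulfur=1
After 3 (gather 4 sulfur): sulfur=5
After 4 (consume 4 sulfur): sulfur=1
After 5 (consume 1 sulfur): (empty)
After 6 (gather 5 fiber): fiber=5
After 7 (gather 2 salt): fiber=5 salt=2
After 8 (craft rope): fiber=2 rope=3 salt=1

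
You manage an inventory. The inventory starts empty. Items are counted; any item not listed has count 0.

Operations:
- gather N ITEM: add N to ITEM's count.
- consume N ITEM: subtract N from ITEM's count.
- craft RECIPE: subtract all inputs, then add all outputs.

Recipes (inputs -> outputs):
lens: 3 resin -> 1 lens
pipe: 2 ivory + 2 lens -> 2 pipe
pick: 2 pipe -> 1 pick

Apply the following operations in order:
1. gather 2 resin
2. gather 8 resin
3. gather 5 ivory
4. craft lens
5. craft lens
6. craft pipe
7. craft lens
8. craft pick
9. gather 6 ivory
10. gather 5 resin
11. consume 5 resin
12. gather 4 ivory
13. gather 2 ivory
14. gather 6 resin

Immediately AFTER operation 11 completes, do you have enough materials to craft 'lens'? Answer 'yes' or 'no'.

After 1 (gather 2 resin): resin=2
After 2 (gather 8 resin): resin=10
After 3 (gather 5 ivory): ivory=5 resin=10
After 4 (craft lens): ivory=5 lens=1 resin=7
After 5 (craft lens): ivory=5 lens=2 resin=4
After 6 (craft pipe): ivory=3 pipe=2 resin=4
After 7 (craft lens): ivory=3 lens=1 pipe=2 resin=1
After 8 (craft pick): ivory=3 lens=1 pick=1 resin=1
After 9 (gather 6 ivory): ivory=9 lens=1 pick=1 resin=1
After 10 (gather 5 resin): ivory=9 lens=1 pick=1 resin=6
After 11 (consume 5 resin): ivory=9 lens=1 pick=1 resin=1

Answer: no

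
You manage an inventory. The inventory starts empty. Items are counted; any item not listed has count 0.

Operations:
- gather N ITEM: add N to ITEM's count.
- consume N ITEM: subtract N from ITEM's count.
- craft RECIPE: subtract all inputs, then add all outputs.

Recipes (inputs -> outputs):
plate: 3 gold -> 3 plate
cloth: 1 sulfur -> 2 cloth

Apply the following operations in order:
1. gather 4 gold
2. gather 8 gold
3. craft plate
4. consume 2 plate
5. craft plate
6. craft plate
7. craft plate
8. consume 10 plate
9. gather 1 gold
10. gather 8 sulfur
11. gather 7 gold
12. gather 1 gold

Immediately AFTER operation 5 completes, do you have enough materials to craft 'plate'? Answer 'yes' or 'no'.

After 1 (gather 4 gold): gold=4
After 2 (gather 8 gold): gold=12
After 3 (craft plate): gold=9 plate=3
After 4 (consume 2 plate): gold=9 plate=1
After 5 (craft plate): gold=6 plate=4

Answer: yes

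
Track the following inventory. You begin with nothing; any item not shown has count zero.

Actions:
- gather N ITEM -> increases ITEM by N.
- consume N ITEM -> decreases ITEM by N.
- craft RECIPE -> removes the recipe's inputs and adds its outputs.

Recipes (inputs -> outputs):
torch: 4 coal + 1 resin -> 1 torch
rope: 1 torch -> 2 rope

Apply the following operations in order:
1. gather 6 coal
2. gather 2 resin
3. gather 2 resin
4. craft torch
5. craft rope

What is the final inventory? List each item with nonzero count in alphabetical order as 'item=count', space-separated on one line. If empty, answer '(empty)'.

After 1 (gather 6 coal): coal=6
After 2 (gather 2 resin): coal=6 resin=2
After 3 (gather 2 resin): coal=6 resin=4
After 4 (craft torch): coal=2 resin=3 torch=1
After 5 (craft rope): coal=2 resin=3 rope=2

Answer: coal=2 resin=3 rope=2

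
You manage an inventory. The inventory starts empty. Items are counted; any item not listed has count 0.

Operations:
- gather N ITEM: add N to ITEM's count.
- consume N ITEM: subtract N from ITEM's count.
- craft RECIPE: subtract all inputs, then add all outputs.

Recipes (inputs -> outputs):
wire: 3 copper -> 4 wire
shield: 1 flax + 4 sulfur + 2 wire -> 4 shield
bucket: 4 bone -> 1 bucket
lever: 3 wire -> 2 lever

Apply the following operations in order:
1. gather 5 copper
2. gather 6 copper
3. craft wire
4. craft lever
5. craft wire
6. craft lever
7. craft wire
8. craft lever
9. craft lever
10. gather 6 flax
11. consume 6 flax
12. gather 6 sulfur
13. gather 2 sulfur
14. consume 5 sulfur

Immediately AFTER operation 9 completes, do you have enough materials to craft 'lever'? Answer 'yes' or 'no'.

After 1 (gather 5 copper): copper=5
After 2 (gather 6 copper): copper=11
After 3 (craft wire): copper=8 wire=4
After 4 (craft lever): copper=8 lever=2 wire=1
After 5 (craft wire): copper=5 lever=2 wire=5
After 6 (craft lever): copper=5 lever=4 wire=2
After 7 (craft wire): copper=2 lever=4 wire=6
After 8 (craft lever): copper=2 lever=6 wire=3
After 9 (craft lever): copper=2 lever=8

Answer: no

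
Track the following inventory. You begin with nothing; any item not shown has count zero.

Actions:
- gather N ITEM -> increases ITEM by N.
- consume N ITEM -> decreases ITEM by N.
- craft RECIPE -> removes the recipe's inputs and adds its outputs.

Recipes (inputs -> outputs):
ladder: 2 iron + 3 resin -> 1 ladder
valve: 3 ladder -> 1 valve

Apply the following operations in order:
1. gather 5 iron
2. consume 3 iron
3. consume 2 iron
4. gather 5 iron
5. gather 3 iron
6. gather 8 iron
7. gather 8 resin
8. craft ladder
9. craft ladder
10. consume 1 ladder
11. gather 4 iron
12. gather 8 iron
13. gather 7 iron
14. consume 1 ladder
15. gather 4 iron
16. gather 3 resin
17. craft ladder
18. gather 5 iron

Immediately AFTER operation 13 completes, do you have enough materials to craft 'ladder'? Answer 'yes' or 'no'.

Answer: no

Derivation:
After 1 (gather 5 iron): iron=5
After 2 (consume 3 iron): iron=2
After 3 (consume 2 iron): (empty)
After 4 (gather 5 iron): iron=5
After 5 (gather 3 iron): iron=8
After 6 (gather 8 iron): iron=16
After 7 (gather 8 resin): iron=16 resin=8
After 8 (craft ladder): iron=14 ladder=1 resin=5
After 9 (craft ladder): iron=12 ladder=2 resin=2
After 10 (consume 1 ladder): iron=12 ladder=1 resin=2
After 11 (gather 4 iron): iron=16 ladder=1 resin=2
After 12 (gather 8 iron): iron=24 ladder=1 resin=2
After 13 (gather 7 iron): iron=31 ladder=1 resin=2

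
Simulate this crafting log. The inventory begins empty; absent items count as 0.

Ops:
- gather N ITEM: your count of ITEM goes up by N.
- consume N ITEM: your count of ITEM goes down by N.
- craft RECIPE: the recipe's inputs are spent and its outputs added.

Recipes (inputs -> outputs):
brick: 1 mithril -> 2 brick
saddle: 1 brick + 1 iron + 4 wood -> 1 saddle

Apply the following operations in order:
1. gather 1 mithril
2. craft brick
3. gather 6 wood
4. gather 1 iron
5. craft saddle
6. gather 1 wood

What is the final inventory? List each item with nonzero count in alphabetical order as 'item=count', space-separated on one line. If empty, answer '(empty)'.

After 1 (gather 1 mithril): mithril=1
After 2 (craft brick): brick=2
After 3 (gather 6 wood): brick=2 wood=6
After 4 (gather 1 iron): brick=2 iron=1 wood=6
After 5 (craft saddle): brick=1 saddle=1 wood=2
After 6 (gather 1 wood): brick=1 saddle=1 wood=3

Answer: brick=1 saddle=1 wood=3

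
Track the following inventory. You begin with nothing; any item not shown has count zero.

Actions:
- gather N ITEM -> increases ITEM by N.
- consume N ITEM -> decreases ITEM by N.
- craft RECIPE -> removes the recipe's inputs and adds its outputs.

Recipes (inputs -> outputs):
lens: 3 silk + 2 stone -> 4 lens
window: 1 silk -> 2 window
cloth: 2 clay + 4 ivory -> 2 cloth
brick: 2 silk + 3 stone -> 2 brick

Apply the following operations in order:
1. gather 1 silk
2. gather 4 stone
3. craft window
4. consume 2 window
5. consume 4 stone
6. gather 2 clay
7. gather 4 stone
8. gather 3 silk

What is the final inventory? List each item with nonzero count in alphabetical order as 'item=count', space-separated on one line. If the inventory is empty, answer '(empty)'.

Answer: clay=2 silk=3 stone=4

Derivation:
After 1 (gather 1 silk): silk=1
After 2 (gather 4 stone): silk=1 stone=4
After 3 (craft window): stone=4 window=2
After 4 (consume 2 window): stone=4
After 5 (consume 4 stone): (empty)
After 6 (gather 2 clay): clay=2
After 7 (gather 4 stone): clay=2 stone=4
After 8 (gather 3 silk): clay=2 silk=3 stone=4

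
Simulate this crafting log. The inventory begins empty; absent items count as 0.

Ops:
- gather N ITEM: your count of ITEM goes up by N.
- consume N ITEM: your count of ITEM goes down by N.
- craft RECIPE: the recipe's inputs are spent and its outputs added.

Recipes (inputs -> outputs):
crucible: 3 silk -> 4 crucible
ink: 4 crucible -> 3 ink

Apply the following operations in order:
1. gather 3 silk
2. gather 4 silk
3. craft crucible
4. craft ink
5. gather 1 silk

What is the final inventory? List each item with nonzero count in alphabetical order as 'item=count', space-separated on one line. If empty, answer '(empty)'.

Answer: ink=3 silk=5

Derivation:
After 1 (gather 3 silk): silk=3
After 2 (gather 4 silk): silk=7
After 3 (craft crucible): crucible=4 silk=4
After 4 (craft ink): ink=3 silk=4
After 5 (gather 1 silk): ink=3 silk=5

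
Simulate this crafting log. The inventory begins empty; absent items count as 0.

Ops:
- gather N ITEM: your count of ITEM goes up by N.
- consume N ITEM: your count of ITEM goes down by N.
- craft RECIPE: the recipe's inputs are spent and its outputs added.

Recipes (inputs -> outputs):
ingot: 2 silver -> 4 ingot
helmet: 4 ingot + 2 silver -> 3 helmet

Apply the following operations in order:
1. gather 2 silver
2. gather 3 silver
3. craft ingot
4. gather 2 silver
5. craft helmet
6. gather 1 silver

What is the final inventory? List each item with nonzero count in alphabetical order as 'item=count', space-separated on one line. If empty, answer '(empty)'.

After 1 (gather 2 silver): silver=2
After 2 (gather 3 silver): silver=5
After 3 (craft ingot): ingot=4 silver=3
After 4 (gather 2 silver): ingot=4 silver=5
After 5 (craft helmet): helmet=3 silver=3
After 6 (gather 1 silver): helmet=3 silver=4

Answer: helmet=3 silver=4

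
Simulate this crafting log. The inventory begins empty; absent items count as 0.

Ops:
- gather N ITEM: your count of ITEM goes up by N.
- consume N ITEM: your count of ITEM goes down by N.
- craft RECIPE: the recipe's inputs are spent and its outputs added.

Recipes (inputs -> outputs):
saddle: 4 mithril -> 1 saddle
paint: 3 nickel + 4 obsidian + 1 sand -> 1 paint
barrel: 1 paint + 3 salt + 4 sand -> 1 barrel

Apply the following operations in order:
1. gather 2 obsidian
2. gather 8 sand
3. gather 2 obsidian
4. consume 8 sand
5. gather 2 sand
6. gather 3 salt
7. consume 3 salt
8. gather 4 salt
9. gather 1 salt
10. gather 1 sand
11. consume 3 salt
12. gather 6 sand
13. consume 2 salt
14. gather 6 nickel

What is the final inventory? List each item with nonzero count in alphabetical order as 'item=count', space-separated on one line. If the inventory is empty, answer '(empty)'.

After 1 (gather 2 obsidian): obsidian=2
After 2 (gather 8 sand): obsidian=2 sand=8
After 3 (gather 2 obsidian): obsidian=4 sand=8
After 4 (consume 8 sand): obsidian=4
After 5 (gather 2 sand): obsidian=4 sand=2
After 6 (gather 3 salt): obsidian=4 salt=3 sand=2
After 7 (consume 3 salt): obsidian=4 sand=2
After 8 (gather 4 salt): obsidian=4 salt=4 sand=2
After 9 (gather 1 salt): obsidian=4 salt=5 sand=2
After 10 (gather 1 sand): obsidian=4 salt=5 sand=3
After 11 (consume 3 salt): obsidian=4 salt=2 sand=3
After 12 (gather 6 sand): obsidian=4 salt=2 sand=9
After 13 (consume 2 salt): obsidian=4 sand=9
After 14 (gather 6 nickel): nickel=6 obsidian=4 sand=9

Answer: nickel=6 obsidian=4 sand=9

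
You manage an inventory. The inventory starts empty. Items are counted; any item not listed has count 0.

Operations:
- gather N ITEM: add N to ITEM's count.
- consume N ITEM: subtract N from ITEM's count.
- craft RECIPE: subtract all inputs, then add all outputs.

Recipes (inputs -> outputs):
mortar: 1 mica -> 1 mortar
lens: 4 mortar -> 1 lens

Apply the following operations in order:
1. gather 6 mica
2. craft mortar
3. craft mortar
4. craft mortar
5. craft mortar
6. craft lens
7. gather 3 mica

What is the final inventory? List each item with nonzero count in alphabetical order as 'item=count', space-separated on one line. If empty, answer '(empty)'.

Answer: lens=1 mica=5

Derivation:
After 1 (gather 6 mica): mica=6
After 2 (craft mortar): mica=5 mortar=1
After 3 (craft mortar): mica=4 mortar=2
After 4 (craft mortar): mica=3 mortar=3
After 5 (craft mortar): mica=2 mortar=4
After 6 (craft lens): lens=1 mica=2
After 7 (gather 3 mica): lens=1 mica=5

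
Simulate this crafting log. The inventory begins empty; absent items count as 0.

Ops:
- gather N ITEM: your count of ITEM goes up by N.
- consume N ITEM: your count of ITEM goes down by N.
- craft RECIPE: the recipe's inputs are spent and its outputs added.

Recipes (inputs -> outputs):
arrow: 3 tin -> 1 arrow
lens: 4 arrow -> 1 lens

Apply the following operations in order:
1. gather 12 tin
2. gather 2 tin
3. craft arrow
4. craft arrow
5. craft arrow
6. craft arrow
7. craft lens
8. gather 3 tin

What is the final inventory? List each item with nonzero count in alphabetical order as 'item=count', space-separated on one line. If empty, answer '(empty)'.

After 1 (gather 12 tin): tin=12
After 2 (gather 2 tin): tin=14
After 3 (craft arrow): arrow=1 tin=11
After 4 (craft arrow): arrow=2 tin=8
After 5 (craft arrow): arrow=3 tin=5
After 6 (craft arrow): arrow=4 tin=2
After 7 (craft lens): lens=1 tin=2
After 8 (gather 3 tin): lens=1 tin=5

Answer: lens=1 tin=5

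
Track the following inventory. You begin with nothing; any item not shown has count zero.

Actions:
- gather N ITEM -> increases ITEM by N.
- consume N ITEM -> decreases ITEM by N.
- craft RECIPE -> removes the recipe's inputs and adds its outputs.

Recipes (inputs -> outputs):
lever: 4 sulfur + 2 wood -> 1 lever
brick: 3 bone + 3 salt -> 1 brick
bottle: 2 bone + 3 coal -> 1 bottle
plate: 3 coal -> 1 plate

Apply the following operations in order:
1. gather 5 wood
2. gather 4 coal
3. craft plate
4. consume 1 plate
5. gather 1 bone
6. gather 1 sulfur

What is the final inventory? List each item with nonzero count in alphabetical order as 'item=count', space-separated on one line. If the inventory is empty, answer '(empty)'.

Answer: bone=1 coal=1 sulfur=1 wood=5

Derivation:
After 1 (gather 5 wood): wood=5
After 2 (gather 4 coal): coal=4 wood=5
After 3 (craft plate): coal=1 plate=1 wood=5
After 4 (consume 1 plate): coal=1 wood=5
After 5 (gather 1 bone): bone=1 coal=1 wood=5
After 6 (gather 1 sulfur): bone=1 coal=1 sulfur=1 wood=5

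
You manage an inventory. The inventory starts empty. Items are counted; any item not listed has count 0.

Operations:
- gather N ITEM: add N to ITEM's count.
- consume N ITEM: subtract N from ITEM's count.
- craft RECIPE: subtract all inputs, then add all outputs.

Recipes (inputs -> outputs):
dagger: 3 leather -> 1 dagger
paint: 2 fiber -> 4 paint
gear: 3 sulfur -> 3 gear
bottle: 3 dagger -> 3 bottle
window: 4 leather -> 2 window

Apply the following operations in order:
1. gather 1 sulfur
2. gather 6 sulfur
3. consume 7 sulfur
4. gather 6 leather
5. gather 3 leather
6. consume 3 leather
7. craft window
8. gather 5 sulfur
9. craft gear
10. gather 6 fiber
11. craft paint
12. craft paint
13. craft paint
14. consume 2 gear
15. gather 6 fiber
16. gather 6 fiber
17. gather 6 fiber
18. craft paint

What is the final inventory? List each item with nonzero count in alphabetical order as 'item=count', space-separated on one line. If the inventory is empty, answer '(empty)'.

Answer: fiber=16 gear=1 leather=2 paint=16 sulfur=2 window=2

Derivation:
After 1 (gather 1 sulfur): sulfur=1
After 2 (gather 6 sulfur): sulfur=7
After 3 (consume 7 sulfur): (empty)
After 4 (gather 6 leather): leather=6
After 5 (gather 3 leather): leather=9
After 6 (consume 3 leather): leather=6
After 7 (craft window): leather=2 window=2
After 8 (gather 5 sulfur): leather=2 sulfur=5 window=2
After 9 (craft gear): gear=3 leather=2 sulfur=2 window=2
After 10 (gather 6 fiber): fiber=6 gear=3 leather=2 sulfur=2 window=2
After 11 (craft paint): fiber=4 gear=3 leather=2 paint=4 sulfur=2 window=2
After 12 (craft paint): fiber=2 gear=3 leather=2 paint=8 sulfur=2 window=2
After 13 (craft paint): gear=3 leather=2 paint=12 sulfur=2 window=2
After 14 (consume 2 gear): gear=1 leather=2 paint=12 sulfur=2 window=2
After 15 (gather 6 fiber): fiber=6 gear=1 leather=2 paint=12 sulfur=2 window=2
After 16 (gather 6 fiber): fiber=12 gear=1 leather=2 paint=12 sulfur=2 window=2
After 17 (gather 6 fiber): fiber=18 gear=1 leather=2 paint=12 sulfur=2 window=2
After 18 (craft paint): fiber=16 gear=1 leather=2 paint=16 sulfur=2 window=2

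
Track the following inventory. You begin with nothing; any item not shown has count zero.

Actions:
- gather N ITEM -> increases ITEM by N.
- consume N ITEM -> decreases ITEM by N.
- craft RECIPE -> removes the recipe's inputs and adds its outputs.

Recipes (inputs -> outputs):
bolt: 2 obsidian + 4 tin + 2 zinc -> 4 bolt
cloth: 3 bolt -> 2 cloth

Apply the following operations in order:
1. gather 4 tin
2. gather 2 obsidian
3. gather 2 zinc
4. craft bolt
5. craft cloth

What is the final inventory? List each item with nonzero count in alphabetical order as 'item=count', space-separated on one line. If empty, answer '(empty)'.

Answer: bolt=1 cloth=2

Derivation:
After 1 (gather 4 tin): tin=4
After 2 (gather 2 obsidian): obsidian=2 tin=4
After 3 (gather 2 zinc): obsidian=2 tin=4 zinc=2
After 4 (craft bolt): bolt=4
After 5 (craft cloth): bolt=1 cloth=2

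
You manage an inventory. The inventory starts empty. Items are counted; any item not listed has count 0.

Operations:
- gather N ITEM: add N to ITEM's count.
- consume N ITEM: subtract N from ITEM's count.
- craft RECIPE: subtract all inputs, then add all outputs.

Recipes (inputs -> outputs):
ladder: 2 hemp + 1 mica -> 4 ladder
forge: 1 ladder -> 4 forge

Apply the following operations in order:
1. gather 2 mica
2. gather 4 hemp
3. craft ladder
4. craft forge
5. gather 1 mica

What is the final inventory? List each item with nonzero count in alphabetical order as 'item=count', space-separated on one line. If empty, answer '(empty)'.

After 1 (gather 2 mica): mica=2
After 2 (gather 4 hemp): hemp=4 mica=2
After 3 (craft ladder): hemp=2 ladder=4 mica=1
After 4 (craft forge): forge=4 hemp=2 ladder=3 mica=1
After 5 (gather 1 mica): forge=4 hemp=2 ladder=3 mica=2

Answer: forge=4 hemp=2 ladder=3 mica=2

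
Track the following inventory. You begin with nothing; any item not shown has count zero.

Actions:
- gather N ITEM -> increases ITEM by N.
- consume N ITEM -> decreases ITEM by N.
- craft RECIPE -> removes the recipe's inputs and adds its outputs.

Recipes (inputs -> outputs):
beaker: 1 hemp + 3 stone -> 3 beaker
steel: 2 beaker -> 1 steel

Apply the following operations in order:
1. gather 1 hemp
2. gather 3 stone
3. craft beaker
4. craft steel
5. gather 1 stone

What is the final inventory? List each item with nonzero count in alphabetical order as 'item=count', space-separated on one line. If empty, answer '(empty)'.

After 1 (gather 1 hemp): hemp=1
After 2 (gather 3 stone): hemp=1 stone=3
After 3 (craft beaker): beaker=3
After 4 (craft steel): beaker=1 steel=1
After 5 (gather 1 stone): beaker=1 steel=1 stone=1

Answer: beaker=1 steel=1 stone=1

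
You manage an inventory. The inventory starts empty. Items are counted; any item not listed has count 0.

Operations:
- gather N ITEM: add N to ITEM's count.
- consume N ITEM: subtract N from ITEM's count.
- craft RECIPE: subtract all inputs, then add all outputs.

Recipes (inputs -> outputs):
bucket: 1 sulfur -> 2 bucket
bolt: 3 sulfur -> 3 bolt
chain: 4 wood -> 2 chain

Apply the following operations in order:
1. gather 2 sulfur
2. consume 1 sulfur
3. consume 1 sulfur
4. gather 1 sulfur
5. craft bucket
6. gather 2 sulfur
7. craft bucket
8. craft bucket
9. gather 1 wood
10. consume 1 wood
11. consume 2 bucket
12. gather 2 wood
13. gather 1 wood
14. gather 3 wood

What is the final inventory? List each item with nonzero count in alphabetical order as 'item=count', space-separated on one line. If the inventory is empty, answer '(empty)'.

After 1 (gather 2 sulfur): sulfur=2
After 2 (consume 1 sulfur): sulfur=1
After 3 (consume 1 sulfur): (empty)
After 4 (gather 1 sulfur): sulfur=1
After 5 (craft bucket): bucket=2
After 6 (gather 2 sulfur): bucket=2 sulfur=2
After 7 (craft bucket): bucket=4 sulfur=1
After 8 (craft bucket): bucket=6
After 9 (gather 1 wood): bucket=6 wood=1
After 10 (consume 1 wood): bucket=6
After 11 (consume 2 bucket): bucket=4
After 12 (gather 2 wood): bucket=4 wood=2
After 13 (gather 1 wood): bucket=4 wood=3
After 14 (gather 3 wood): bucket=4 wood=6

Answer: bucket=4 wood=6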